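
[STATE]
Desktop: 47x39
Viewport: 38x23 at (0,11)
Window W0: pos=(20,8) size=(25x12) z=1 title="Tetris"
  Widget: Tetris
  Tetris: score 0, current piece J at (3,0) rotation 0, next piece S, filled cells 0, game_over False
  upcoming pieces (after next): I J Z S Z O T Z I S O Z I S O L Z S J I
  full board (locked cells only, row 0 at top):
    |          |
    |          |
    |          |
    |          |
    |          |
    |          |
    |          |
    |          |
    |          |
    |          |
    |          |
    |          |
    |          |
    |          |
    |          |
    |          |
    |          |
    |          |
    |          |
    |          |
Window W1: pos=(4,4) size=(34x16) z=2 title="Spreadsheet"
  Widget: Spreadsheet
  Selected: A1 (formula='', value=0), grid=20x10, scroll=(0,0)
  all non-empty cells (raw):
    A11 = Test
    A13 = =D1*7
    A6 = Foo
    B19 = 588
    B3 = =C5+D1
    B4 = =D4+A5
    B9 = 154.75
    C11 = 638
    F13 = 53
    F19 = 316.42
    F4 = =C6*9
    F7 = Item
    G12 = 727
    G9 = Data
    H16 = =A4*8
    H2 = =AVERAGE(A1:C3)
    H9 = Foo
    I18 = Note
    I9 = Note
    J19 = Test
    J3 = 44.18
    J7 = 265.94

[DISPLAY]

    ┃  2        0       0       0    ┃
    ┃  3        0       0       0    ┃
    ┃  4        0       0       0    ┃
    ┃  5        0       0       0    ┃
    ┃  6 Foo            0       0    ┃
    ┃  7        0       0       0    ┃
    ┃  8        0       0       0    ┃
    ┃  9        0  154.75       0    ┃
    ┗━━━━━━━━━━━━━━━━━━━━━━━━━━━━━━━━┛
                                      
                                      
                                      
                                      
                                      
                                      
                                      
                                      
                                      
                                      
                                      
                                      
                                      
                                      


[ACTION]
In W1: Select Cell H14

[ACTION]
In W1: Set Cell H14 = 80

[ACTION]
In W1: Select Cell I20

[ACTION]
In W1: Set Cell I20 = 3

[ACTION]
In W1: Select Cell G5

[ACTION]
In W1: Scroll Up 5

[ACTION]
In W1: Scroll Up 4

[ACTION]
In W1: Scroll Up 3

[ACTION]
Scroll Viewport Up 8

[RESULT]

                                      
    ┏━━━━━━━━━━━━━━━━━━━━━━━━━━━━━━━━┓
    ┃ Spreadsheet                    ┃
    ┠────────────────────────────────┨
    ┃G5:                             ┃
    ┃       A       B       C       D┃
    ┃--------------------------------┃
    ┃  1        0       0       0    ┃
    ┃  2        0       0       0    ┃
    ┃  3        0       0       0    ┃
    ┃  4        0       0       0    ┃
    ┃  5        0       0       0    ┃
    ┃  6 Foo            0       0    ┃
    ┃  7        0       0       0    ┃
    ┃  8        0       0       0    ┃
    ┃  9        0  154.75       0    ┃
    ┗━━━━━━━━━━━━━━━━━━━━━━━━━━━━━━━━┛
                                      
                                      
                                      
                                      
                                      
                                      


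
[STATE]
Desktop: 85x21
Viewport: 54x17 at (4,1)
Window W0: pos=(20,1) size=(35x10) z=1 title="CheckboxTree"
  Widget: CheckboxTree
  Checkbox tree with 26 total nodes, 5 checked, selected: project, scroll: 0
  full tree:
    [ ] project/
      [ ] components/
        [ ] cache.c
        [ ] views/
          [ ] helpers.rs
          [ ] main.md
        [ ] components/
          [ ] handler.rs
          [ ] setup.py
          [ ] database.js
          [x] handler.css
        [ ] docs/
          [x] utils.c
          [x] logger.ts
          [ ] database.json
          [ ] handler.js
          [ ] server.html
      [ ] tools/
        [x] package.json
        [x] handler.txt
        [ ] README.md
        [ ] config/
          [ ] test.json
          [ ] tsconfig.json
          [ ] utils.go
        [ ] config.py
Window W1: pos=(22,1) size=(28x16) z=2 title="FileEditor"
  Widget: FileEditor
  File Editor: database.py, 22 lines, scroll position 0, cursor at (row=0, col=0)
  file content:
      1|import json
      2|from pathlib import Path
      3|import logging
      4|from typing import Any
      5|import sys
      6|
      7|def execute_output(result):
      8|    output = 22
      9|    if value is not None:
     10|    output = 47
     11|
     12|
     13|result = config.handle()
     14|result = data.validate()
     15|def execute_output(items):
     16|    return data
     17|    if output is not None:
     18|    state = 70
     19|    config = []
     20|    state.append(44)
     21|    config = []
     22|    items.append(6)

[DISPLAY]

                ┏━┏━━━━━━━━━━━━━━━━━━━━━━━━━━┓━━━━┓   
                ┃ ┃ FileEditor               ┃    ┃   
                ┠─┠──────────────────────────┨────┨   
                ┃>┃█mport json              ▲┃    ┃   
                ┃ ┃from pathlib import Path █┃    ┃   
                ┃ ┃import logging           ░┃    ┃   
                ┃ ┃from typing import Any   ░┃    ┃   
                ┃ ┃import sys               ░┃    ┃   
                ┃ ┃                         ░┃    ┃   
                ┗━┃def execute_output(result░┃━━━━┛   
                  ┃    output = 22          ░┃        
                  ┃    if value is not None:░┃        
                  ┃    output = 47          ░┃        
                  ┃                         ░┃        
                  ┃                         ▼┃        
                  ┗━━━━━━━━━━━━━━━━━━━━━━━━━━┛        
                                                      


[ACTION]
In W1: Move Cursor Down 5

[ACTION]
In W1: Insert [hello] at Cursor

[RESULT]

                ┏━┏━━━━━━━━━━━━━━━━━━━━━━━━━━┓━━━━┓   
                ┃ ┃ FileEditor               ┃    ┃   
                ┠─┠──────────────────────────┨────┨   
                ┃>┃import json              ▲┃    ┃   
                ┃ ┃from pathlib import Path █┃    ┃   
                ┃ ┃import logging           ░┃    ┃   
                ┃ ┃from typing import Any   ░┃    ┃   
                ┃ ┃import sys               ░┃    ┃   
                ┃ ┃hello█                   ░┃    ┃   
                ┗━┃def execute_output(result░┃━━━━┛   
                  ┃    output = 22          ░┃        
                  ┃    if value is not None:░┃        
                  ┃    output = 47          ░┃        
                  ┃                         ░┃        
                  ┃                         ▼┃        
                  ┗━━━━━━━━━━━━━━━━━━━━━━━━━━┛        
                                                      


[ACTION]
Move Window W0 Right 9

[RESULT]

                  ┏━━━━━━━━━━━━━━━━━━━━━━━━━━┓━━━━━━━━
                  ┃ FileEditor               ┃        
                  ┠──────────────────────────┨────────
                  ┃import json              ▲┃        
                  ┃from pathlib import Path █┃        
                  ┃import logging           ░┃        
                  ┃from typing import Any   ░┃        
                  ┃import sys               ░┃s       
                  ┃hello█                   ░┃        
                  ┃def execute_output(result░┃━━━━━━━━
                  ┃    output = 22          ░┃        
                  ┃    if value is not None:░┃        
                  ┃    output = 47          ░┃        
                  ┃                         ░┃        
                  ┃                         ▼┃        
                  ┗━━━━━━━━━━━━━━━━━━━━━━━━━━┛        
                                                      


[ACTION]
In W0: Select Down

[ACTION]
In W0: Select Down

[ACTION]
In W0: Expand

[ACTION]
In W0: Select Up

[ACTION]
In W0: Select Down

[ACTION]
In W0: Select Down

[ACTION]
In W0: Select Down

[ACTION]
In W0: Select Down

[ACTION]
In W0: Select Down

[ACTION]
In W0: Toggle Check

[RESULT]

                  ┏━━━━━━━━━━━━━━━━━━━━━━━━━━┓━━━━━━━━
                  ┃ FileEditor               ┃        
                  ┠──────────────────────────┨────────
                  ┃import json              ▲┃        
                  ┃from pathlib import Path █┃        
                  ┃import logging           ░┃        
                  ┃from typing import Any   ░┃s       
                  ┃import sys               ░┃        
                  ┃hello█                   ░┃        
                  ┃def execute_output(result░┃━━━━━━━━
                  ┃    output = 22          ░┃        
                  ┃    if value is not None:░┃        
                  ┃    output = 47          ░┃        
                  ┃                         ░┃        
                  ┃                         ▼┃        
                  ┗━━━━━━━━━━━━━━━━━━━━━━━━━━┛        
                                                      


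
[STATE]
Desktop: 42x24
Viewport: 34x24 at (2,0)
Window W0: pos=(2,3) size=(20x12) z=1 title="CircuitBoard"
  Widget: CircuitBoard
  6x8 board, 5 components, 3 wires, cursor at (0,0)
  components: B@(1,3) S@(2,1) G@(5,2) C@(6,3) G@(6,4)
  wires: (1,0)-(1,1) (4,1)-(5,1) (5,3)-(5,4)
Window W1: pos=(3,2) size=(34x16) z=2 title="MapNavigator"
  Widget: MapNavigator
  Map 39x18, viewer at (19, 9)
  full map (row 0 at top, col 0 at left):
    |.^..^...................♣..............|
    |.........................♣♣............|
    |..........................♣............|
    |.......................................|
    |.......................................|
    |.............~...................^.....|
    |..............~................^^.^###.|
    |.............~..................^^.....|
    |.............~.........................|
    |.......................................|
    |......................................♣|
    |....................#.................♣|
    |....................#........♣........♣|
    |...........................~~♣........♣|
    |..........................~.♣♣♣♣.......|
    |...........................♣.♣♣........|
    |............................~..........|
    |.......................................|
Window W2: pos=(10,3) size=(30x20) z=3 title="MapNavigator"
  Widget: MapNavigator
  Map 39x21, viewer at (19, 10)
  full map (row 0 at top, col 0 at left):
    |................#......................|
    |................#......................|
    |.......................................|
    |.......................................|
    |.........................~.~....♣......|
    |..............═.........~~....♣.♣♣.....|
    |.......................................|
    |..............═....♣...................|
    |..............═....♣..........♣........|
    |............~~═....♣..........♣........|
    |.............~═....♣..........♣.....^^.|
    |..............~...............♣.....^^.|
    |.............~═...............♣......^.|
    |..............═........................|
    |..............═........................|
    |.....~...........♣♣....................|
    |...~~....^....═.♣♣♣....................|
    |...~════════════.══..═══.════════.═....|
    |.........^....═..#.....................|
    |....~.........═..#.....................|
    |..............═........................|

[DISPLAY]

                                  
                                  
 ┏━━━━━━━━━━━━━━━━━━━━━━━━━━━━━━━━
┏┃ MapNa┏━━━━━━━━━━━━━━━━━━━━━━━━━
┃┠──────┃ MapNavigator            
┠┃......┠─────────────────────────
┃┃......┃.........................
┃┃......┃.........................
┃┃......┃....................~.~..
┃┃......┃.........═.........~~....
┃┃......┃.........................
┃┃......┃.........═....♣..........
┃┃......┃.........═....♣..........
┃┃......┃.......~~═....♣..........
┗┃......┃........~═....@..........
 ┃......┃.........~...............
 ┃......┃........~═...............
 ┗━━━━━━┃.........═...............
        ┃.........═...............
        ┃~...........♣♣...........
        ┃....^....═.♣♣♣...........
        ┃═══════════.══..═══.═════
        ┗━━━━━━━━━━━━━━━━━━━━━━━━━
                                  


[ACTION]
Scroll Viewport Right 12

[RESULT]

                                  
                                  
━━━━━━━━━━━━━━━━━━━━━━━━━━━━┓     
Na┏━━━━━━━━━━━━━━━━━━━━━━━━━━━━┓  
──┃ MapNavigator               ┃  
..┠────────────────────────────┨  
..┃............................┃  
..┃............................┃  
..┃....................~.~....♣┃  
..┃.........═.........~~....♣.♣┃  
..┃............................┃  
..┃.........═....♣.............┃  
..┃.........═....♣..........♣..┃  
..┃.......~~═....♣..........♣..┃  
..┃........~═....@..........♣..┃  
..┃.........~...............♣..┃  
..┃........~═...............♣..┃  
━━┃.........═..................┃  
  ┃.........═..................┃  
  ┃~...........♣♣..............┃  
  ┃....^....═.♣♣♣..............┃  
  ┃═══════════.══..═══.════════┃  
  ┗━━━━━━━━━━━━━━━━━━━━━━━━━━━━┛  
                                  


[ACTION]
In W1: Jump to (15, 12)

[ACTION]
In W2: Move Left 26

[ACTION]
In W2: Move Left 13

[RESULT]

                                  
                                  
━━━━━━━━━━━━━━━━━━━━━━━━━━━━┓     
Na┏━━━━━━━━━━━━━━━━━━━━━━━━━━━━┓  
──┃ MapNavigator               ┃  
..┠────────────────────────────┨  
..┃              ..............┃  
..┃              ..............┃  
..┃              ..............┃  
..┃              ..............┃  
..┃              ..............┃  
..┃              ..............┃  
..┃              ..............┃  
..┃              ............~~┃  
..┃              @............~┃  
..┃              ..............┃  
..┃              .............~┃  
━━┃              ..............┃  
  ┃              ..............┃  
  ┃              .....~........┃  
  ┃              ...~~....^....┃  
  ┃              ...~══════════┃  
  ┗━━━━━━━━━━━━━━━━━━━━━━━━━━━━┛  
                                  


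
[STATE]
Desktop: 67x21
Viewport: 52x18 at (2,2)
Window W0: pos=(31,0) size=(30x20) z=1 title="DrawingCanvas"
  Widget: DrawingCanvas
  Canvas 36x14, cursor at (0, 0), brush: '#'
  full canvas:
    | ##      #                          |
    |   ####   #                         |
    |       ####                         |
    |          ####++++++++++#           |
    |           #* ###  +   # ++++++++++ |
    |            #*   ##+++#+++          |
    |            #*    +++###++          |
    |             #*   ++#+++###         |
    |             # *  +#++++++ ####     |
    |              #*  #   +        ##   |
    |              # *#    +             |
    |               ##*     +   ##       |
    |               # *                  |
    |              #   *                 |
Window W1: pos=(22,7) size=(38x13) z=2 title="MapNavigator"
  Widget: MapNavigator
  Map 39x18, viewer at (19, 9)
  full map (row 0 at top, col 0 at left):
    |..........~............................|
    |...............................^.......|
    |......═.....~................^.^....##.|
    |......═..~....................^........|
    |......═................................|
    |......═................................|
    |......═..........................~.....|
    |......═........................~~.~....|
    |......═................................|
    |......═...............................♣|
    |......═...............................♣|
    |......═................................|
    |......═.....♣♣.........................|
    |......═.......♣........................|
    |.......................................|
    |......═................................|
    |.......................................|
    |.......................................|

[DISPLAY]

                             ┠──────────────────────
                             ┃+##      #            
                             ┃   ####   #           
                             ┃       ####           
                             ┃          ####++++++++
                    ┏━━━━━━━━━━━━━━━━━━━━━━━━━━━━━━━
                    ┃ MapNavigator                  
                    ┠───────────────────────────────
                    ┃.....═.........................
                    ┃.....═.........................
                    ┃.....═........................~
                    ┃.....═.........................
                    ┃.....═............@............
                    ┃.....═.........................
                    ┃.....═.........................
                    ┃.....═.....♣♣..................
                    ┃.....═.......♣.................
                    ┗━━━━━━━━━━━━━━━━━━━━━━━━━━━━━━━


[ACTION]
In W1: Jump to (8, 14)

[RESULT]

                             ┠──────────────────────
                             ┃+##      #            
                             ┃   ####   #           
                             ┃       ####           
                             ┃          ####++++++++
                    ┏━━━━━━━━━━━━━━━━━━━━━━━━━━━━━━━
                    ┃ MapNavigator                  
                    ┠───────────────────────────────
                    ┃          ......═..............
                    ┃          ......═..............
                    ┃          ......═.....♣♣.......
                    ┃          ......═.......♣......
                    ┃          ........@............
                    ┃          ......═..............
                    ┃          .....................
                    ┃          .....................
                    ┃                               
                    ┗━━━━━━━━━━━━━━━━━━━━━━━━━━━━━━━


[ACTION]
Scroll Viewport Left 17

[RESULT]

                               ┠────────────────────
                               ┃+##      #          
                               ┃   ####   #         
                               ┃       ####         
                               ┃          ####++++++
                      ┏━━━━━━━━━━━━━━━━━━━━━━━━━━━━━
                      ┃ MapNavigator                
                      ┠─────────────────────────────
                      ┃          ......═............
                      ┃          ......═............
                      ┃          ......═.....♣♣.....
                      ┃          ......═.......♣....
                      ┃          ........@..........
                      ┃          ......═............
                      ┃          ...................
                      ┃          ...................
                      ┃                             
                      ┗━━━━━━━━━━━━━━━━━━━━━━━━━━━━━


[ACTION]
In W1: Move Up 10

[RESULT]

                               ┠────────────────────
                               ┃+##      #          
                               ┃   ####   #         
                               ┃       ####         
                               ┃          ####++++++
                      ┏━━━━━━━━━━━━━━━━━━━━━━━━━━━━━
                      ┃ MapNavigator                
                      ┠─────────────────────────────
                      ┃          ..........~........
                      ┃          ...................
                      ┃          ......═.....~......
                      ┃          ......═..~.........
                      ┃          ......═.@..........
                      ┃          ......═............
                      ┃          ......═............
                      ┃          ......═............
                      ┃          ......═............
                      ┗━━━━━━━━━━━━━━━━━━━━━━━━━━━━━


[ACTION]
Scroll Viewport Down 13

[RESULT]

                               ┃+##      #          
                               ┃   ####   #         
                               ┃       ####         
                               ┃          ####++++++
                      ┏━━━━━━━━━━━━━━━━━━━━━━━━━━━━━
                      ┃ MapNavigator                
                      ┠─────────────────────────────
                      ┃          ..........~........
                      ┃          ...................
                      ┃          ......═.....~......
                      ┃          ......═..~.........
                      ┃          ......═.@..........
                      ┃          ......═............
                      ┃          ......═............
                      ┃          ......═............
                      ┃          ......═............
                      ┗━━━━━━━━━━━━━━━━━━━━━━━━━━━━━
                                                    


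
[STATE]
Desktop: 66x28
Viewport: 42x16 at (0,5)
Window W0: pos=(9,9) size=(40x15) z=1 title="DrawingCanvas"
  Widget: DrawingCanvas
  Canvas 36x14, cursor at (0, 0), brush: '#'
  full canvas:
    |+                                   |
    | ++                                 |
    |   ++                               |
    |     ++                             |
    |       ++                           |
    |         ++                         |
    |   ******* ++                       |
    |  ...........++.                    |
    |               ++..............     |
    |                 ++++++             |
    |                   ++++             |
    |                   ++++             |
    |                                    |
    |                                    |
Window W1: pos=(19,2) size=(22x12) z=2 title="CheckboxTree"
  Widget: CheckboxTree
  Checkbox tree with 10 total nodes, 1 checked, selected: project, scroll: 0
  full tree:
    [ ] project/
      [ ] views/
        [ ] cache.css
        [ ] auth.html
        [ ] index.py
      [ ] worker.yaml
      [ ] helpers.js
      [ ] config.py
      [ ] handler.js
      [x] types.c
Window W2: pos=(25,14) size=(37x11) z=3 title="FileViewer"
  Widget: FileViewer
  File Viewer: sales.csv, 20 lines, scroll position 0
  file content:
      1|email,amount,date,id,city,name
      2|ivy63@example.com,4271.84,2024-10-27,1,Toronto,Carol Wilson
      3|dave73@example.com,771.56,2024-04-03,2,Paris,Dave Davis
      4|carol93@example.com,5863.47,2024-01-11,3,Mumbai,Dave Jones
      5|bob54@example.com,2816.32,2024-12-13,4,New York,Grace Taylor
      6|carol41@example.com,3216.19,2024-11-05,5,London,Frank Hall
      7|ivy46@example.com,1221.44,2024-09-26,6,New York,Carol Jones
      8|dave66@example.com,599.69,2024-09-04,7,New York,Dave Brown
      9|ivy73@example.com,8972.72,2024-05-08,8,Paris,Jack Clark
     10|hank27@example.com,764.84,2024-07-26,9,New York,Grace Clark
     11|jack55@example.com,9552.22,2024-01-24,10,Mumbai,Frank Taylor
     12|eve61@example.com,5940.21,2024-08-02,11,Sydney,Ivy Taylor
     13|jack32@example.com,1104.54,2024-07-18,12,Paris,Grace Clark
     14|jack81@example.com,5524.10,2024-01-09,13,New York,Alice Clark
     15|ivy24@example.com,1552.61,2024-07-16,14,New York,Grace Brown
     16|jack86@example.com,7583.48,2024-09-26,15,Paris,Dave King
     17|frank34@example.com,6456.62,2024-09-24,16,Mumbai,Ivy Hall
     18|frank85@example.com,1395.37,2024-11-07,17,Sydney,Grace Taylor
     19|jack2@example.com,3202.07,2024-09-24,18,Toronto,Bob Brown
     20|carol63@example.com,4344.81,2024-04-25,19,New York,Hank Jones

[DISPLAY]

                   ┃>[-] project/       ┃ 
                   ┃   [ ] views/       ┃ 
                   ┃     [ ] cache.css  ┃ 
                   ┃     [ ] auth.html  ┃ 
         ┏━━━━━━━━━┃     [ ] index.py   ┃━
         ┃ DrawingC┃   [ ] worker.yaml  ┃ 
         ┠─────────┃   [ ] helpers.js   ┃─
         ┃+        ┃   [ ] config.py    ┃ 
         ┃ ++      ┗━━━━━━━━━━━━━━━━━━━━┛ 
         ┃   ++          ┏━━━━━━━━━━━━━━━━
         ┃     ++        ┃ FileViewer     
         ┃       ++      ┠────────────────
         ┃         ++    ┃email,amount,dat
         ┃   ******* ++  ┃ivy63@example.co
         ┃  ...........++┃dave73@example.c
         ┃               ┃carol93@example.


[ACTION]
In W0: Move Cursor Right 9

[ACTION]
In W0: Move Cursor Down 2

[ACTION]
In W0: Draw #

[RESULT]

                   ┃>[-] project/       ┃ 
                   ┃   [ ] views/       ┃ 
                   ┃     [ ] cache.css  ┃ 
                   ┃     [ ] auth.html  ┃ 
         ┏━━━━━━━━━┃     [ ] index.py   ┃━
         ┃ DrawingC┃   [ ] worker.yaml  ┃ 
         ┠─────────┃   [ ] helpers.js   ┃─
         ┃+        ┃   [ ] config.py    ┃ 
         ┃ ++      ┗━━━━━━━━━━━━━━━━━━━━┛ 
         ┃   ++    #     ┏━━━━━━━━━━━━━━━━
         ┃     ++        ┃ FileViewer     
         ┃       ++      ┠────────────────
         ┃         ++    ┃email,amount,dat
         ┃   ******* ++  ┃ivy63@example.co
         ┃  ...........++┃dave73@example.c
         ┃               ┃carol93@example.


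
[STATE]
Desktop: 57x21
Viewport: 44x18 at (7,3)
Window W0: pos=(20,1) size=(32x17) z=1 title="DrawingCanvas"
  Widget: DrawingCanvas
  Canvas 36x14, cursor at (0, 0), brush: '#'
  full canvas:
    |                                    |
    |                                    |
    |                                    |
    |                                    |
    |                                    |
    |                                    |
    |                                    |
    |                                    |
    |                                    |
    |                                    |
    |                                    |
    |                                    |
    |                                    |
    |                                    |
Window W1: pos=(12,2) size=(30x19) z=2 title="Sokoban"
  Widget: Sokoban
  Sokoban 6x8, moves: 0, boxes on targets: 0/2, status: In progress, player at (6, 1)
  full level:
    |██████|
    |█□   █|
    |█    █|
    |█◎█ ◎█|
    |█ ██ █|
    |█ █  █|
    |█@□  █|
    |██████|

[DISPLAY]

     ┃ Sokoban                    ┃─────────
     ┠────────────────────────────┨         
     ┃██████                      ┃         
     ┃█□   █                      ┃         
     ┃█    █                      ┃         
     ┃█◎█ ◎█                      ┃         
     ┃█ ██ █                      ┃         
     ┃█ █  █                      ┃         
     ┃█@□  █                      ┃         
     ┃██████                      ┃         
     ┃Moves: 0  0/2               ┃         
     ┃                            ┃         
     ┃                            ┃         
     ┃                            ┃         
     ┃                            ┃━━━━━━━━━
     ┃                            ┃         
     ┃                            ┃         
     ┗━━━━━━━━━━━━━━━━━━━━━━━━━━━━┛         


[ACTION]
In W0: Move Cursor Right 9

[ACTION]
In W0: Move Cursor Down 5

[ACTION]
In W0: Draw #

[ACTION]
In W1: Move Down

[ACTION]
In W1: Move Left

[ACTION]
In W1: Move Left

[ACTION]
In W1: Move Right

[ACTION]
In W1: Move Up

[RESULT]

     ┃ Sokoban                    ┃─────────
     ┠────────────────────────────┨         
     ┃██████                      ┃         
     ┃█□   █                      ┃         
     ┃█    █                      ┃         
     ┃█◎█ ◎█                      ┃         
     ┃█ ██ █                      ┃         
     ┃█ █  █                      ┃         
     ┃█ @□ █                      ┃         
     ┃██████                      ┃         
     ┃Moves: 1  0/2               ┃         
     ┃                            ┃         
     ┃                            ┃         
     ┃                            ┃         
     ┃                            ┃━━━━━━━━━
     ┃                            ┃         
     ┃                            ┃         
     ┗━━━━━━━━━━━━━━━━━━━━━━━━━━━━┛         


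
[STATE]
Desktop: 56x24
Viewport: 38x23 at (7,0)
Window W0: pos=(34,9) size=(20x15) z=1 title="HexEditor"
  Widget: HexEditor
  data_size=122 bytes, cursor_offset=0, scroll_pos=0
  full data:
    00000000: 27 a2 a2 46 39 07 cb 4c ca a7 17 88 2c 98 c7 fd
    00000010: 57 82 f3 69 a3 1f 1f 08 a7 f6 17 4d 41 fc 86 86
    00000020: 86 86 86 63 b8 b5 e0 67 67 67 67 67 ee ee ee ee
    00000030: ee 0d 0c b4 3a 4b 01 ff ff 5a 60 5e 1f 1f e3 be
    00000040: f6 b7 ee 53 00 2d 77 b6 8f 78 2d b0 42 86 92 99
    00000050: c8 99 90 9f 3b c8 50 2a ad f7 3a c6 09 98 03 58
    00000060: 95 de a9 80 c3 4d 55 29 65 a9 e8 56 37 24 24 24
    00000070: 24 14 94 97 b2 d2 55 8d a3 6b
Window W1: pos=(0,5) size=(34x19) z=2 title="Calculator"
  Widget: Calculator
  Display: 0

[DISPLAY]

                                      
                                      
                                      
                                      
                                      
━━━━━━━━━━━━━━━━━━━━━━━━━━┓           
lator                     ┃           
──────────────────────────┨           
                         0┃           
──┬───┬───┐               ┃┏━━━━━━━━━━
8 │ 9 │ ÷ │               ┃┃ HexEditor
──┼───┼───┤               ┃┠──────────
5 │ 6 │ × │               ┃┃00000000  
──┼───┼───┤               ┃┃00000010  
2 │ 3 │ - │               ┃┃00000020  
──┼───┼───┤               ┃┃00000030  
. │ = │ + │               ┃┃00000040  
──┼───┼───┤               ┃┃00000050  
MC│ MR│ M+│               ┃┃00000060  
──┴───┴───┘               ┃┃00000070  
                          ┃┃          
                          ┃┃          
                          ┃┃          


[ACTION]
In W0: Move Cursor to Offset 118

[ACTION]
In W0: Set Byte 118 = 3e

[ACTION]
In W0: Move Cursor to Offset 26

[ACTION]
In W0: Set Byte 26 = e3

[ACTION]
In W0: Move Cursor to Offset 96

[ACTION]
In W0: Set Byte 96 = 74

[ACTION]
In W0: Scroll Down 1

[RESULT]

                                      
                                      
                                      
                                      
                                      
━━━━━━━━━━━━━━━━━━━━━━━━━━┓           
lator                     ┃           
──────────────────────────┨           
                         0┃           
──┬───┬───┐               ┃┏━━━━━━━━━━
8 │ 9 │ ÷ │               ┃┃ HexEditor
──┼───┼───┤               ┃┠──────────
5 │ 6 │ × │               ┃┃00000010  
──┼───┼───┤               ┃┃00000020  
2 │ 3 │ - │               ┃┃00000030  
──┼───┼───┤               ┃┃00000040  
. │ = │ + │               ┃┃00000050  
──┼───┼───┤               ┃┃00000060  
MC│ MR│ M+│               ┃┃00000070  
──┴───┴───┘               ┃┃          
                          ┃┃          
                          ┃┃          
                          ┃┃          


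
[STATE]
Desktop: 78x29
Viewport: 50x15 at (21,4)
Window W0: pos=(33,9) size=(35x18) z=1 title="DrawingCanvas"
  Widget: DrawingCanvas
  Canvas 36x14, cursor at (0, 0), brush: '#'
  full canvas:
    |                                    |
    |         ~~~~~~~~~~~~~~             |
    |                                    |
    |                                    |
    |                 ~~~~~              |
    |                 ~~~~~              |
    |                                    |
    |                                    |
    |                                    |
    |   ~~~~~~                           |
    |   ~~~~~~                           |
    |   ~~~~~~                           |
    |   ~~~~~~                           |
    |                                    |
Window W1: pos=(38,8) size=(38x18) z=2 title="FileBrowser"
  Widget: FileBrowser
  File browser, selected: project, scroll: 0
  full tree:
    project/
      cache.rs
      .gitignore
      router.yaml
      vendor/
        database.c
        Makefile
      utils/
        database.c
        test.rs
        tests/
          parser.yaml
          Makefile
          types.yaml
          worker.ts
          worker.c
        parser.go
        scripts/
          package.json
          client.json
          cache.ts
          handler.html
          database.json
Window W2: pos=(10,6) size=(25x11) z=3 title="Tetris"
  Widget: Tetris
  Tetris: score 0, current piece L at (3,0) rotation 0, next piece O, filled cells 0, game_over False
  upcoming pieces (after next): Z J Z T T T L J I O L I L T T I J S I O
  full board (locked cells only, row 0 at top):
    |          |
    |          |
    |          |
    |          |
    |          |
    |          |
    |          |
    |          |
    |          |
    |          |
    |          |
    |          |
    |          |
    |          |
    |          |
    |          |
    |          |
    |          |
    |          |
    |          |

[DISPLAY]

                                                  
                                                  
━━━━━━━━━━━━━┓                                    
             ┃                                    
─────────────┨   ┏━━━━━━━━━━━━━━━━━━━━━━━━━━━━━━━━
│Next:       ┃━━━┃ FileBrowser                    
│▓▓          ┃Dra┠────────────────────────────────
│▓▓          ┃───┃> [-] project/                  
│            ┃   ┃    cache.rs                    
│            ┃   ┃    .gitignore                  
│            ┃   ┃    router.yaml                 
│Score:      ┃   ┃    [+] vendor/                 
━━━━━━━━━━━━━┛   ┃    [+] utils/                  
            ┃    ┃                                
            ┃    ┃                                


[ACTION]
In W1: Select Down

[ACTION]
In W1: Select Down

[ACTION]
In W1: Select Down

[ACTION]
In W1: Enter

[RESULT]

                                                  
                                                  
━━━━━━━━━━━━━┓                                    
             ┃                                    
─────────────┨   ┏━━━━━━━━━━━━━━━━━━━━━━━━━━━━━━━━
│Next:       ┃━━━┃ FileBrowser                    
│▓▓          ┃Dra┠────────────────────────────────
│▓▓          ┃───┃  [-] project/                  
│            ┃   ┃    cache.rs                    
│            ┃   ┃    .gitignore                  
│            ┃   ┃  > router.yaml                 
│Score:      ┃   ┃    [+] vendor/                 
━━━━━━━━━━━━━┛   ┃    [+] utils/                  
            ┃    ┃                                
            ┃    ┃                                
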